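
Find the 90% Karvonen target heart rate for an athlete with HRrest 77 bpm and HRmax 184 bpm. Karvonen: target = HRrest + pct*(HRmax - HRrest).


Target = HRrest + pct*(HRmax - HRrest)
Heart rate reserve = HRmax - HRrest = 184 - 77 = 107 bpm
Fraction = 90% = 0.9
Target = 77 + 0.9 * 107
Target = 77 + 96.3 = 173.3 bpm

173.3 bpm


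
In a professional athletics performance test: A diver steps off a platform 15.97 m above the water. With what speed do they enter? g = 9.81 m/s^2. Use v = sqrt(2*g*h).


v = sqrt(2 * g * h)
v = sqrt(2 * 9.81 * 15.97)
v = sqrt(313.3314) = 17.7012 m/s

17.7012 m/s


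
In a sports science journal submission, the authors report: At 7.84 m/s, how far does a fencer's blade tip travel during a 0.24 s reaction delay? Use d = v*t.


d = v * t
d = 7.84 * 0.24
d = 1.8816 m

1.8816 m


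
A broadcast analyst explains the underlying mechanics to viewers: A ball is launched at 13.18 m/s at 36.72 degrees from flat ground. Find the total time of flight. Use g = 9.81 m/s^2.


T = 2*v*sin(theta)/g
sin(theta) = sin(36.72 deg) = 0.5979
T = 2*13.18*0.5979 / 9.81
T = 15.7608 / 9.81 = 1.6066 s

1.6066 s


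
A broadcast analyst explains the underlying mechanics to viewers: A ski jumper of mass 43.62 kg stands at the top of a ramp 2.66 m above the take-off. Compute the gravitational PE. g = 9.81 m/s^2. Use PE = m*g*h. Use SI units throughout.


PE = m * g * h
PE = 43.62 * 9.81 * 2.66
PE = 427.9122 * 2.66 = 1138.2465 J

1138.2465 J


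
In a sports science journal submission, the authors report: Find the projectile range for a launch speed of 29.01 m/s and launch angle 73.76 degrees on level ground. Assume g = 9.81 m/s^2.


R = v^2 * sin(2*theta) / g
Convert angle to radians: theta = 73.76 deg = 1.2874 rad
sin(2*theta) = sin(2.5747) = 0.537
R = 29.01^2 * 0.537 / 9.81
R = 841.5801 * 0.537 / 9.81 = 46.0686 m

46.0686 m


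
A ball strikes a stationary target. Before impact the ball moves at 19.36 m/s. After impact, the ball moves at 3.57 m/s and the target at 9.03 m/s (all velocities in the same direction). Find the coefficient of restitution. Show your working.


e = (v2_after - v1_after) / (v1_before - v2_before)
Numerator = 9.03 - 3.57 = 5.46
Denominator = 19.36 - 0 = 19.36
e = 5.46 / 19.36 = 0.282

0.282


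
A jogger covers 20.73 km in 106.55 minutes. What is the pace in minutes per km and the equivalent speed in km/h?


Pace = time / distance = 106.55 min / 20.73 km = 5.1399 min/km
Speed = distance / time_in_hours = 20.73 / 1.7758 hr
Speed = 11.6734 km/h

5.1399 min/km, 11.6734 km/h


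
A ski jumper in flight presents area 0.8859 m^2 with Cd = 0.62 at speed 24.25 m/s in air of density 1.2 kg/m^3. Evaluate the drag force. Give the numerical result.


Fd = 0.5 * Cd * rho * A * v^2
Fd = 0.5 * 0.62 * 1.2 * 0.8859 * 24.25^2
v^2 = 588.0625
Fd = 0.5 * 0.62 * 1.2 * 0.8859 * 588.0625 = 193.7988 N

193.7988 N


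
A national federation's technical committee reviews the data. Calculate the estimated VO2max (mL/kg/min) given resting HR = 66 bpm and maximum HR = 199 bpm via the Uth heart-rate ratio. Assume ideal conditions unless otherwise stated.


VO2max = 15.3 * HRmax / HRrest
VO2max = 15.3 * 199 / 66
VO2max = 3044.7 / 66 = 46.1318 mL/kg/min

46.1318 mL/kg/min


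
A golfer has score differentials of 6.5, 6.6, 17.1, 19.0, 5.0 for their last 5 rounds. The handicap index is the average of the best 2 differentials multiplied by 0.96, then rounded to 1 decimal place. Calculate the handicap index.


All differentials: 6.5, 6.6, 17.1, 19.0, 5.0
Sorted: 5.0, 6.5, 6.6, 17.1, 19.0
Best 2: 5.0, 6.5
Average of best = 11.5 / 2 = 5.75
Raw index = 5.75 * 0.96 = 5.52
Handicap index = round(5.52, 1) = 5.5

5.5


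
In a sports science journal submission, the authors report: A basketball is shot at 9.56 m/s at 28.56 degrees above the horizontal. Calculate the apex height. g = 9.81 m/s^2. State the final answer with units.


H = (v*sin(theta))^2 / (2*g)
vy = v*sin(theta) = 9.56 * sin(28.56 deg) = 4.5704 m/s
H = vy^2 / (2*g) = 20.8889 / (2*9.81)
H = 20.8889 / 19.62 = 1.0647 m

1.0647 m


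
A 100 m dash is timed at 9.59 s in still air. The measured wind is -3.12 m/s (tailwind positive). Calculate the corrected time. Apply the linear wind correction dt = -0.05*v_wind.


dt = -0.05 * v_wind = -0.05 * -3.12 = 0.156 s
t_corrected = t_still + dt = 9.59 + (0.156)
t_corrected = 9.746 s

9.746 s


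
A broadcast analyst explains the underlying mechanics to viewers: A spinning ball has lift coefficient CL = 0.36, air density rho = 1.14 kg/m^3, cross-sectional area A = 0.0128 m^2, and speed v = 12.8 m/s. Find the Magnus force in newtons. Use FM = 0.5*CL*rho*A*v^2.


FM = 0.5 * CL * rho * A * v^2
FM = 0.5 * 0.36 * 1.14 * 0.0128 * 12.8^2
v^2 = 163.84
FM = 0.5 * 0.36 * 1.14 * 0.0128 * 163.84 = 0.4303 N

0.4303 N


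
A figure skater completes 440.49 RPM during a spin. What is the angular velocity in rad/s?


omega = RPM * 2 * pi / 60
omega = 440.49 * 2 * 3.14159 / 60
omega = 2767.6803 / 60 = 46.128 rad/s

46.128 rad/s


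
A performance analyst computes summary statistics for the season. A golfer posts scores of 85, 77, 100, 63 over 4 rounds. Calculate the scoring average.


Average = sum / n
Sum = 325
Average = 325 / 4 = 81.25

81.25


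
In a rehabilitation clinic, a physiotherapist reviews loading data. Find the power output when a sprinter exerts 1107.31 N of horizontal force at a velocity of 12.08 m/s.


P = F * v
P = 1107.31 * 12.08
P = 13376.3048 W

13376.3048 W


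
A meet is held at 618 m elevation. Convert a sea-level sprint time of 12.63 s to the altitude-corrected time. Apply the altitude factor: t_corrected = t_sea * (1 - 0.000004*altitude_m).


Correction factor = 1 - 0.000004 * 618 = 0.997528
t_corrected = t_sea * factor = 12.63 * 0.997528
t_corrected = 12.5988 s

12.5988 s


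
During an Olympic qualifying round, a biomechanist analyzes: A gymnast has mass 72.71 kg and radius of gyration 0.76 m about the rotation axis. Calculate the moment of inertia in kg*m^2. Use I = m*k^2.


I = m * k^2
I = 72.71 * 0.76^2
I = 72.71 * 0.5776 = 41.9973 kg*m^2

41.9973 kg*m^2


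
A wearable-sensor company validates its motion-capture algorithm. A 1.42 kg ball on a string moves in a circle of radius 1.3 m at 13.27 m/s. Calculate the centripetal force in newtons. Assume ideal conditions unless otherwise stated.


Fc = m * v^2 / r
v^2 = 13.27^2 = 176.0929
Fc = 1.42 * 176.0929 / 1.3
Fc = 250.0519 / 1.3 = 192.3476 N

192.3476 N


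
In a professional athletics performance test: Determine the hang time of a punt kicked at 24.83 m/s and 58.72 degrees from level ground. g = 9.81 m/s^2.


T = 2*v*sin(theta)/g
sin(theta) = sin(58.72 deg) = 0.8546
T = 2*24.83*0.8546 / 9.81
T = 42.4414 / 9.81 = 4.3263 s

4.3263 s


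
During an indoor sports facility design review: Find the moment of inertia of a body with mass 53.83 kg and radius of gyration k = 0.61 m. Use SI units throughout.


I = m * k^2
I = 53.83 * 0.61^2
I = 53.83 * 0.3721 = 20.0301 kg*m^2

20.0301 kg*m^2


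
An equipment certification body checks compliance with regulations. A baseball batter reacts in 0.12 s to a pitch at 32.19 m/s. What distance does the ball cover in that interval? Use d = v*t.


d = v * t
d = 32.19 * 0.12
d = 3.8628 m

3.8628 m


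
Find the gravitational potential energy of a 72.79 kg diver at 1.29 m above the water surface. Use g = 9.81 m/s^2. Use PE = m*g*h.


PE = m * g * h
PE = 72.79 * 9.81 * 1.29
PE = 714.0699 * 1.29 = 921.1502 J

921.1502 J


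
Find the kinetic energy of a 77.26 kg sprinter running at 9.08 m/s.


KE = 0.5 * m * v^2
KE = 0.5 * 77.26 * 9.08^2
KE = 0.5 * 77.26 * 82.4464 = 3184.9044 J

3184.9044 J


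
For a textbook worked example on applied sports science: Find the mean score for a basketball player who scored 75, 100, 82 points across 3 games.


Average = sum / n
Sum = 257
Average = 257 / 3 = 85.6667

85.6667


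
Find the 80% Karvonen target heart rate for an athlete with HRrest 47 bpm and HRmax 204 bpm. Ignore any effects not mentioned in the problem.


Target = HRrest + pct*(HRmax - HRrest)
Heart rate reserve = HRmax - HRrest = 204 - 47 = 157 bpm
Fraction = 80% = 0.8
Target = 47 + 0.8 * 157
Target = 47 + 125.6 = 172.6 bpm

172.6 bpm


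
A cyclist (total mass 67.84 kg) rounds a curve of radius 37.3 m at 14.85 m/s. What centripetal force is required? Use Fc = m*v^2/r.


Fc = m * v^2 / r
v^2 = 14.85^2 = 220.5225
Fc = 67.84 * 220.5225 / 37.3
Fc = 14960.2464 / 37.3 = 401.079 N

401.079 N


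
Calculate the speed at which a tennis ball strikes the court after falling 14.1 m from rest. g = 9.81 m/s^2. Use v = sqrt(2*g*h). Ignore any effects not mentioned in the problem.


v = sqrt(2 * g * h)
v = sqrt(2 * 9.81 * 14.1)
v = sqrt(276.642) = 16.6326 m/s

16.6326 m/s


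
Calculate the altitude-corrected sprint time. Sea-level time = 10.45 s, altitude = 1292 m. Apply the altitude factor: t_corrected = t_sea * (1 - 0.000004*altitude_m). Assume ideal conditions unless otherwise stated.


Correction factor = 1 - 0.000004 * 1292 = 0.994832
t_corrected = t_sea * factor = 10.45 * 0.994832
t_corrected = 10.396 s

10.396 s


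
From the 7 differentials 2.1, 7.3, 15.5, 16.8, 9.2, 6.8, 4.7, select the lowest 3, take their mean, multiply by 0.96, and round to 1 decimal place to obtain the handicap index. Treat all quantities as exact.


All differentials: 2.1, 7.3, 15.5, 16.8, 9.2, 6.8, 4.7
Sorted: 2.1, 4.7, 6.8, 7.3, 9.2, 15.5, 16.8
Best 3: 2.1, 4.7, 6.8
Average of best = 13.6 / 3 = 4.5333
Raw index = 4.5333 * 0.96 = 4.352
Handicap index = round(4.352, 1) = 4.4

4.4


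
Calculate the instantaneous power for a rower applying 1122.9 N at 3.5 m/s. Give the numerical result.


P = F * v
P = 1122.9 * 3.5
P = 3930.15 W

3930.15 W


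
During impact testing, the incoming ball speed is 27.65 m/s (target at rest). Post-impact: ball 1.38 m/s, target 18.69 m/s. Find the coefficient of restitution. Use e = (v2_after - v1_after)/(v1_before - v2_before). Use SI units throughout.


e = (v2_after - v1_after) / (v1_before - v2_before)
Numerator = 18.69 - 1.38 = 17.31
Denominator = 27.65 - 0 = 27.65
e = 17.31 / 27.65 = 0.626

0.626


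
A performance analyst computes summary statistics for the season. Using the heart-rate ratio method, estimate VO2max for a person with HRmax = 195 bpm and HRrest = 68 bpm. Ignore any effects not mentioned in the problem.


VO2max = 15.3 * HRmax / HRrest
VO2max = 15.3 * 195 / 68
VO2max = 2983.5 / 68 = 43.875 mL/kg/min

43.875 mL/kg/min


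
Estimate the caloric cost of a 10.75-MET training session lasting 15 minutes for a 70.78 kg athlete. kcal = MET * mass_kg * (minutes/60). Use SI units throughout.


kcal = MET * mass * time_hr
Convert time: 15 min = 0.25 hr
kcal = 10.75 * 70.78 * 0.25
kcal = 190.2212 kcal

190.2212 kcal


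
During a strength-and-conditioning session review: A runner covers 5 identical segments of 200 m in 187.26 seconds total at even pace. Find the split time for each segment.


Split time = total_time / n_laps = 187.26 / 5
Split time = 37.452 s per lap

37.452 s


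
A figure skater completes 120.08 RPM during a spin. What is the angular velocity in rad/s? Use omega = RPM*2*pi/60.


omega = RPM * 2 * pi / 60
omega = 120.08 * 2 * 3.14159 / 60
omega = 754.4849 / 60 = 12.5747 rad/s

12.5747 rad/s


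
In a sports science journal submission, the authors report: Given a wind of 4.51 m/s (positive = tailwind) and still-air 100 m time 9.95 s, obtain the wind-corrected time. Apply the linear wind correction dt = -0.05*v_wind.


dt = -0.05 * v_wind = -0.05 * 4.51 = -0.2255 s
t_corrected = t_still + dt = 9.95 + (-0.2255)
t_corrected = 9.7245 s

9.7245 s


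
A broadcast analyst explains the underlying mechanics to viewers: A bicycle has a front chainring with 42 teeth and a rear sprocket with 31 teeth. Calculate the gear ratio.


GR = front_teeth / rear_teeth
GR = 42 / 31
GR = 1.3548

1.3548


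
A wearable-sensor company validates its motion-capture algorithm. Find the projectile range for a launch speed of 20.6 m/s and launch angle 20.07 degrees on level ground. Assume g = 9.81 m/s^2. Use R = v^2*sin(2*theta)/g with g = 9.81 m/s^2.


R = v^2 * sin(2*theta) / g
Convert angle to radians: theta = 20.07 deg = 0.3503 rad
sin(2*theta) = sin(0.7006) = 0.6447
R = 20.6^2 * 0.6447 / 9.81
R = 424.36 * 0.6447 / 9.81 = 27.8865 m

27.8865 m


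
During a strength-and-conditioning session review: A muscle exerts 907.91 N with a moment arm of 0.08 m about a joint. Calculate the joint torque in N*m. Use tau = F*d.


tau = F * d
tau = 907.91 * 0.08
tau = 72.6328 N*m

72.6328 N*m


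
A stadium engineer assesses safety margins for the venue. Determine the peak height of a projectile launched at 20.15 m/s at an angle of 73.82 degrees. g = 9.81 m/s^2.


H = (v*sin(theta))^2 / (2*g)
vy = v*sin(theta) = 20.15 * sin(73.82 deg) = 19.3519 m/s
H = vy^2 / (2*g) = 374.4952 / (2*9.81)
H = 374.4952 / 19.62 = 19.0874 m

19.0874 m


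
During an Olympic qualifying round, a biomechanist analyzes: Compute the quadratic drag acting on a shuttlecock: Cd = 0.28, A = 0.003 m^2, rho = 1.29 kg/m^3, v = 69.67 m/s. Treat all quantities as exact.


Fd = 0.5 * Cd * rho * A * v^2
Fd = 0.5 * 0.28 * 1.29 * 0.003 * 69.67^2
v^2 = 4853.9089
Fd = 0.5 * 0.28 * 1.29 * 0.003 * 4853.9089 = 2.6298 N

2.6298 N


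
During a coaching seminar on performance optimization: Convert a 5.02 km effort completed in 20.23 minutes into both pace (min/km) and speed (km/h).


Pace = time / distance = 20.23 min / 5.02 km = 4.0299 min/km
Speed = distance / time_in_hours = 5.02 / 0.3372 hr
Speed = 14.8888 km/h

4.0299 min/km, 14.8888 km/h


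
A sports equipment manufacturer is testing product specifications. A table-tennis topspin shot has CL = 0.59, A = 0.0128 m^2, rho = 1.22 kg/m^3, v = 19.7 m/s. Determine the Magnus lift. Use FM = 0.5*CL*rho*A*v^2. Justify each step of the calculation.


FM = 0.5 * CL * rho * A * v^2
FM = 0.5 * 0.59 * 1.22 * 0.0128 * 19.7^2
v^2 = 388.09
FM = 0.5 * 0.59 * 1.22 * 0.0128 * 388.09 = 1.7878 N

1.7878 N


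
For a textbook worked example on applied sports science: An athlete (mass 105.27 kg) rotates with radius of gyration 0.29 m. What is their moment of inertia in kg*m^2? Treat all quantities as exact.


I = m * k^2
I = 105.27 * 0.29^2
I = 105.27 * 0.0841 = 8.8532 kg*m^2

8.8532 kg*m^2


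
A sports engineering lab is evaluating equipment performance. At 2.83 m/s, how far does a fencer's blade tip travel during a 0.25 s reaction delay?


d = v * t
d = 2.83 * 0.25
d = 0.7075 m

0.7075 m


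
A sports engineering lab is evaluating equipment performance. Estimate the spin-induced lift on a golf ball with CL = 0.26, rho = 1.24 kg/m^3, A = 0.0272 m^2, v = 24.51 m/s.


FM = 0.5 * CL * rho * A * v^2
FM = 0.5 * 0.26 * 1.24 * 0.0272 * 24.51^2
v^2 = 600.7401
FM = 0.5 * 0.26 * 1.24 * 0.0272 * 600.7401 = 2.634 N

2.634 N


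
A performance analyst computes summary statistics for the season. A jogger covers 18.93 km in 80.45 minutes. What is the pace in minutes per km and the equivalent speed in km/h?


Pace = time / distance = 80.45 min / 18.93 km = 4.2499 min/km
Speed = distance / time_in_hours = 18.93 / 1.3408 hr
Speed = 14.1181 km/h

4.2499 min/km, 14.1181 km/h


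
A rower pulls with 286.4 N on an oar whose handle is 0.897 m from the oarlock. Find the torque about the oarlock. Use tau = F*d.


tau = F * d
tau = 286.4 * 0.897
tau = 256.9008 N*m

256.9008 N*m


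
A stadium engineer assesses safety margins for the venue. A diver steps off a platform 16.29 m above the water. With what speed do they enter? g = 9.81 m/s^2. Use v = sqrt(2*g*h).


v = sqrt(2 * g * h)
v = sqrt(2 * 9.81 * 16.29)
v = sqrt(319.6098) = 17.8776 m/s

17.8776 m/s


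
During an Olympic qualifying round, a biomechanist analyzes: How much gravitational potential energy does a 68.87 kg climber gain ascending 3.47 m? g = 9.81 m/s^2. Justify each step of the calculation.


PE = m * g * h
PE = 68.87 * 9.81 * 3.47
PE = 675.6147 * 3.47 = 2344.383 J

2344.383 J


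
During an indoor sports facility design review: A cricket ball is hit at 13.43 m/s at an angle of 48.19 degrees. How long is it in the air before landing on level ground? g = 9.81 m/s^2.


T = 2*v*sin(theta)/g
sin(theta) = sin(48.19 deg) = 0.7454
T = 2*13.43*0.7454 / 9.81
T = 20.0204 / 9.81 = 2.0408 s

2.0408 s


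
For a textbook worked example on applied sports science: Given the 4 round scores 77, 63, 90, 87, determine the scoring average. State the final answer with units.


Average = sum / n
Sum = 317
Average = 317 / 4 = 79.25

79.25


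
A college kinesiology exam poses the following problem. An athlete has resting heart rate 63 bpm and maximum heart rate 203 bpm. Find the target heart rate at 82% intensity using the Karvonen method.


Target = HRrest + pct*(HRmax - HRrest)
Heart rate reserve = HRmax - HRrest = 203 - 63 = 140 bpm
Fraction = 82% = 0.82
Target = 63 + 0.82 * 140
Target = 63 + 114.8 = 177.8 bpm

177.8 bpm


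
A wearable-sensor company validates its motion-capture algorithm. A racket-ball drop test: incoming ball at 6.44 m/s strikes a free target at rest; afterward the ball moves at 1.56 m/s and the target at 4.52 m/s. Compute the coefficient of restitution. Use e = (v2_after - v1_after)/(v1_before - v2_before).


e = (v2_after - v1_after) / (v1_before - v2_before)
Numerator = 4.52 - 1.56 = 2.96
Denominator = 6.44 - 0 = 6.44
e = 2.96 / 6.44 = 0.4596

0.4596


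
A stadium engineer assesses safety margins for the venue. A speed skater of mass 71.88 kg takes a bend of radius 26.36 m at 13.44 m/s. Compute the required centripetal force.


Fc = m * v^2 / r
v^2 = 13.44^2 = 180.6336
Fc = 71.88 * 180.6336 / 26.36
Fc = 12983.9432 / 26.36 = 492.5623 N

492.5623 N


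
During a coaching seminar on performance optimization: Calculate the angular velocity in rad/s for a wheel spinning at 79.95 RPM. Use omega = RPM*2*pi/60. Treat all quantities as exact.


omega = RPM * 2 * pi / 60
omega = 79.95 * 2 * 3.14159 / 60
omega = 502.3407 / 60 = 8.3723 rad/s

8.3723 rad/s


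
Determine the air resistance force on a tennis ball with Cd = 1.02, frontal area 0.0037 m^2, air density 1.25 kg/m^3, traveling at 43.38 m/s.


Fd = 0.5 * Cd * rho * A * v^2
Fd = 0.5 * 1.02 * 1.25 * 0.0037 * 43.38^2
v^2 = 1881.8244
Fd = 0.5 * 1.02 * 1.25 * 0.0037 * 1881.8244 = 4.4388 N

4.4388 N


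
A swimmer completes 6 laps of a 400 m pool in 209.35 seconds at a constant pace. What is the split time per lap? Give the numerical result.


Split time = total_time / n_laps = 209.35 / 6
Split time = 34.8917 s per lap

34.8917 s


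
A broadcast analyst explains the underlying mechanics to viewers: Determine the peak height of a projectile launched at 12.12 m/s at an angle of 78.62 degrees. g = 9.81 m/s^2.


H = (v*sin(theta))^2 / (2*g)
vy = v*sin(theta) = 12.12 * sin(78.62 deg) = 11.8817 m/s
H = vy^2 / (2*g) = 141.1753 / (2*9.81)
H = 141.1753 / 19.62 = 7.1955 m

7.1955 m


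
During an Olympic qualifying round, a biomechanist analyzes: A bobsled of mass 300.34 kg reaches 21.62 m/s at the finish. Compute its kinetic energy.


KE = 0.5 * m * v^2
KE = 0.5 * 300.34 * 21.62^2
KE = 0.5 * 300.34 * 467.4244 = 70193.1221 J

70193.1221 J


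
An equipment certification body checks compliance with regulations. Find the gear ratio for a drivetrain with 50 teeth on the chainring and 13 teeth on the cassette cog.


GR = front_teeth / rear_teeth
GR = 50 / 13
GR = 3.8462

3.8462


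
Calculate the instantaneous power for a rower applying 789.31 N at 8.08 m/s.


P = F * v
P = 789.31 * 8.08
P = 6377.6248 W

6377.6248 W


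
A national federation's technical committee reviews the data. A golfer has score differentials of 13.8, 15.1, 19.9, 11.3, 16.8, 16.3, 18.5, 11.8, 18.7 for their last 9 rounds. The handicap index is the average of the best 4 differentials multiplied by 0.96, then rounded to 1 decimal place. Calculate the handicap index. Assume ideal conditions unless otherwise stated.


All differentials: 13.8, 15.1, 19.9, 11.3, 16.8, 16.3, 18.5, 11.8, 18.7
Sorted: 11.3, 11.8, 13.8, 15.1, 16.3, 16.8, 18.5, 18.7, 19.9
Best 4: 11.3, 11.8, 13.8, 15.1
Average of best = 52 / 4 = 13
Raw index = 13 * 0.96 = 12.48
Handicap index = round(12.48, 1) = 12.5

12.5


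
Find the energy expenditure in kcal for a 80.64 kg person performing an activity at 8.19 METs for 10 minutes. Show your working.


kcal = MET * mass * time_hr
Convert time: 10 min = 0.1667 hr
kcal = 8.19 * 80.64 * 0.1667
kcal = 110.0736 kcal

110.0736 kcal


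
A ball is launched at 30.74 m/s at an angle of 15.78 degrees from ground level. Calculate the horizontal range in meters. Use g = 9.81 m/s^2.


R = v^2 * sin(2*theta) / g
Convert angle to radians: theta = 15.78 deg = 0.2754 rad
sin(2*theta) = sin(0.5508) = 0.5234
R = 30.74^2 * 0.5234 / 9.81
R = 944.9476 * 0.5234 / 9.81 = 50.4156 m

50.4156 m


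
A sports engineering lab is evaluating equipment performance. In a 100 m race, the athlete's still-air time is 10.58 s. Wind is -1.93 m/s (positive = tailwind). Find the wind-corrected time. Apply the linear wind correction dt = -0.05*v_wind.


dt = -0.05 * v_wind = -0.05 * -1.93 = 0.0965 s
t_corrected = t_still + dt = 10.58 + (0.0965)
t_corrected = 10.6765 s

10.6765 s


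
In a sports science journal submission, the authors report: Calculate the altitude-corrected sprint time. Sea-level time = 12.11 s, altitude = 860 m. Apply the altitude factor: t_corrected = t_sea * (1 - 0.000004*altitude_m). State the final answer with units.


Correction factor = 1 - 0.000004 * 860 = 0.99656
t_corrected = t_sea * factor = 12.11 * 0.99656
t_corrected = 12.0683 s

12.0683 s


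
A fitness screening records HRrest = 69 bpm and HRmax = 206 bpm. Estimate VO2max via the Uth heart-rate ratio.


VO2max = 15.3 * HRmax / HRrest
VO2max = 15.3 * 206 / 69
VO2max = 3151.8 / 69 = 45.6783 mL/kg/min

45.6783 mL/kg/min


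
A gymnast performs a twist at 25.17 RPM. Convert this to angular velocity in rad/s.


omega = RPM * 2 * pi / 60
omega = 25.17 * 2 * 3.14159 / 60
omega = 158.1478 / 60 = 2.6358 rad/s

2.6358 rad/s


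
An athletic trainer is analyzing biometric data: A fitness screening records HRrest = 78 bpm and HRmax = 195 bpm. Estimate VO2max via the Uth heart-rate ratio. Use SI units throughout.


VO2max = 15.3 * HRmax / HRrest
VO2max = 15.3 * 195 / 78
VO2max = 2983.5 / 78 = 38.25 mL/kg/min

38.25 mL/kg/min


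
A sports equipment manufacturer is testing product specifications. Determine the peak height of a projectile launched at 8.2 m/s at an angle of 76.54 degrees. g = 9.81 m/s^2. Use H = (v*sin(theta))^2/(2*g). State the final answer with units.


H = (v*sin(theta))^2 / (2*g)
vy = v*sin(theta) = 8.2 * sin(76.54 deg) = 7.9748 m/s
H = vy^2 / (2*g) = 63.5969 / (2*9.81)
H = 63.5969 / 19.62 = 3.2414 m

3.2414 m


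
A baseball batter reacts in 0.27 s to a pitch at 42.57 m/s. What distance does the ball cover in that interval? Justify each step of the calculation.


d = v * t
d = 42.57 * 0.27
d = 11.4939 m

11.4939 m


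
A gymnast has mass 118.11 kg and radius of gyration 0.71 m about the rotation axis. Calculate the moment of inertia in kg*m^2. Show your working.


I = m * k^2
I = 118.11 * 0.71^2
I = 118.11 * 0.5041 = 59.5393 kg*m^2

59.5393 kg*m^2


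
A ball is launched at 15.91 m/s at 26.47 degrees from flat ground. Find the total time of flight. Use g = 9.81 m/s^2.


T = 2*v*sin(theta)/g
sin(theta) = sin(26.47 deg) = 0.4457
T = 2*15.91*0.4457 / 9.81
T = 14.1831 / 9.81 = 1.4458 s

1.4458 s


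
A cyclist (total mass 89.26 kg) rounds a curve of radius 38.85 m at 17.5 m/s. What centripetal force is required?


Fc = m * v^2 / r
v^2 = 17.5^2 = 306.25
Fc = 89.26 * 306.25 / 38.85
Fc = 27335.875 / 38.85 = 703.6261 N

703.6261 N


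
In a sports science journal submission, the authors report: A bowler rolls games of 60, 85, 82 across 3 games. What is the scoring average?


Average = sum / n
Sum = 227
Average = 227 / 3 = 75.6667

75.6667


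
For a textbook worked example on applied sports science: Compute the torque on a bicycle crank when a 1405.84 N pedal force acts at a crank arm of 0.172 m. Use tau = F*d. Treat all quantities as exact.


tau = F * d
tau = 1405.84 * 0.172
tau = 241.8045 N*m

241.8045 N*m


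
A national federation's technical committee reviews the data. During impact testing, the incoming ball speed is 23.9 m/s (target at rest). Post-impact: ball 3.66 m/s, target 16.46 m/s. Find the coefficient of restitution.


e = (v2_after - v1_after) / (v1_before - v2_before)
Numerator = 16.46 - 3.66 = 12.8
Denominator = 23.9 - 0 = 23.9
e = 12.8 / 23.9 = 0.5356

0.5356


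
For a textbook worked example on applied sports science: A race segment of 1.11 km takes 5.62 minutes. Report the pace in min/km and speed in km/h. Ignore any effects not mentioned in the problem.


Pace = time / distance = 5.62 min / 1.11 km = 5.0631 min/km
Speed = distance / time_in_hours = 1.11 / 0.0937 hr
Speed = 11.8505 km/h

5.0631 min/km, 11.8505 km/h


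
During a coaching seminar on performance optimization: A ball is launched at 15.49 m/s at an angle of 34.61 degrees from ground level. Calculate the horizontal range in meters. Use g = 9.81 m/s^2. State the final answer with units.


R = v^2 * sin(2*theta) / g
Convert angle to radians: theta = 34.61 deg = 0.6041 rad
sin(2*theta) = sin(1.2081) = 0.9349
R = 15.49^2 * 0.9349 / 9.81
R = 239.9401 * 0.9349 / 9.81 = 22.8677 m

22.8677 m


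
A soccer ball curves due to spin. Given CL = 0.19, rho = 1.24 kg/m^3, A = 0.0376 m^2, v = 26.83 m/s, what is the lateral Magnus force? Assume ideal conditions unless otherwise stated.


FM = 0.5 * CL * rho * A * v^2
FM = 0.5 * 0.19 * 1.24 * 0.0376 * 26.83^2
v^2 = 719.8489
FM = 0.5 * 0.19 * 1.24 * 0.0376 * 719.8489 = 3.1884 N

3.1884 N


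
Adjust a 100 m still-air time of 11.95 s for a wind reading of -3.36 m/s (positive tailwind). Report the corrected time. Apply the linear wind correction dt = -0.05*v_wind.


dt = -0.05 * v_wind = -0.05 * -3.36 = 0.168 s
t_corrected = t_still + dt = 11.95 + (0.168)
t_corrected = 12.118 s

12.118 s


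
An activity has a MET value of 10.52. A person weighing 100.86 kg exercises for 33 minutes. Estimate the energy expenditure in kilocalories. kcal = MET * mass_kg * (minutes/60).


kcal = MET * mass * time_hr
Convert time: 33 min = 0.55 hr
kcal = 10.52 * 100.86 * 0.55
kcal = 583.576 kcal

583.576 kcal


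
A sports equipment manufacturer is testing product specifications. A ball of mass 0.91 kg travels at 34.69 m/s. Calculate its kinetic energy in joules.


KE = 0.5 * m * v^2
KE = 0.5 * 0.91 * 34.69^2
KE = 0.5 * 0.91 * 1203.3961 = 547.5452 J

547.5452 J


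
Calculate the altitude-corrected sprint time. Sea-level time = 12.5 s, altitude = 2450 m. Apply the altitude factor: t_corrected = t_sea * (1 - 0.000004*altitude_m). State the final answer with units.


Correction factor = 1 - 0.000004 * 2450 = 0.9902
t_corrected = t_sea * factor = 12.5 * 0.9902
t_corrected = 12.3775 s

12.3775 s


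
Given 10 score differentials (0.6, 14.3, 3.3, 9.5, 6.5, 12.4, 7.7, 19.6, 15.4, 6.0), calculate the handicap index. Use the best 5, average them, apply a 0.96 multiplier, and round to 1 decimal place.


All differentials: 0.6, 14.3, 3.3, 9.5, 6.5, 12.4, 7.7, 19.6, 15.4, 6.0
Sorted: 0.6, 3.3, 6.0, 6.5, 7.7, 9.5, 12.4, 14.3, 15.4, 19.6
Best 5: 0.6, 3.3, 6.0, 6.5, 7.7
Average of best = 24.1 / 5 = 4.82
Raw index = 4.82 * 0.96 = 4.6272
Handicap index = round(4.6272, 1) = 4.6

4.6


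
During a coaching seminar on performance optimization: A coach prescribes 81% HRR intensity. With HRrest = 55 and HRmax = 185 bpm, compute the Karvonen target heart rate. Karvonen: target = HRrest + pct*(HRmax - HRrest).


Target = HRrest + pct*(HRmax - HRrest)
Heart rate reserve = HRmax - HRrest = 185 - 55 = 130 bpm
Fraction = 81% = 0.81
Target = 55 + 0.81 * 130
Target = 55 + 105.3 = 160.3 bpm

160.3 bpm


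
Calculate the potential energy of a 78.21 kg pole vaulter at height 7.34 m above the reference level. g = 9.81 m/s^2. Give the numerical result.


PE = m * g * h
PE = 78.21 * 9.81 * 7.34
PE = 767.2401 * 7.34 = 5631.5423 J

5631.5423 J


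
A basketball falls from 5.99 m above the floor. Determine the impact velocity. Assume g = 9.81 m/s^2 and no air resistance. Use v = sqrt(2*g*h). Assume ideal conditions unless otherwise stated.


v = sqrt(2 * g * h)
v = sqrt(2 * 9.81 * 5.99)
v = sqrt(117.5238) = 10.8408 m/s

10.8408 m/s


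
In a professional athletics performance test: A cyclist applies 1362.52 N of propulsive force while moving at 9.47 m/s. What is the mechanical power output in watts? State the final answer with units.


P = F * v
P = 1362.52 * 9.47
P = 12903.0644 W

12903.0644 W


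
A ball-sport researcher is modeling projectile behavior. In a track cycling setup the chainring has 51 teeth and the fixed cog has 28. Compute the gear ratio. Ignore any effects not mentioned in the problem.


GR = front_teeth / rear_teeth
GR = 51 / 28
GR = 1.8214

1.8214


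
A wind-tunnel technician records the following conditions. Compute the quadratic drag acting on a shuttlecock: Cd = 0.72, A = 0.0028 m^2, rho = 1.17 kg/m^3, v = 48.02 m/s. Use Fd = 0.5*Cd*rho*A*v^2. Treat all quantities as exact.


Fd = 0.5 * Cd * rho * A * v^2
Fd = 0.5 * 0.72 * 1.17 * 0.0028 * 48.02^2
v^2 = 2305.9204
Fd = 0.5 * 0.72 * 1.17 * 0.0028 * 2305.9204 = 2.7195 N

2.7195 N


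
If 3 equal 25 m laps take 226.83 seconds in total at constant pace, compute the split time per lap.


Split time = total_time / n_laps = 226.83 / 3
Split time = 75.61 s per lap

75.61 s


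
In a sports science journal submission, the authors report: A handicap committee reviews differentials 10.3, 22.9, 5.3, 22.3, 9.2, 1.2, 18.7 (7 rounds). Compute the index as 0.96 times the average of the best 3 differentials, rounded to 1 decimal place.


All differentials: 10.3, 22.9, 5.3, 22.3, 9.2, 1.2, 18.7
Sorted: 1.2, 5.3, 9.2, 10.3, 18.7, 22.3, 22.9
Best 3: 1.2, 5.3, 9.2
Average of best = 15.7 / 3 = 5.2333
Raw index = 5.2333 * 0.96 = 5.024
Handicap index = round(5.024, 1) = 5.0

5.0


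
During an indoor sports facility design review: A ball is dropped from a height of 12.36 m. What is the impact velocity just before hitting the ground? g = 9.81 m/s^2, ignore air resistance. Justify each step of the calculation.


v = sqrt(2 * g * h)
v = sqrt(2 * 9.81 * 12.36)
v = sqrt(242.5032) = 15.5725 m/s

15.5725 m/s


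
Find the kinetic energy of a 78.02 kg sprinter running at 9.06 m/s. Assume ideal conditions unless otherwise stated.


KE = 0.5 * m * v^2
KE = 0.5 * 78.02 * 9.06^2
KE = 0.5 * 78.02 * 82.0836 = 3202.0812 J

3202.0812 J


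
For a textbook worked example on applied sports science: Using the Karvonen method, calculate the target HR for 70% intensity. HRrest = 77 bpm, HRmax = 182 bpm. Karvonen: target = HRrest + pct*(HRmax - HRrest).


Target = HRrest + pct*(HRmax - HRrest)
Heart rate reserve = HRmax - HRrest = 182 - 77 = 105 bpm
Fraction = 70% = 0.7
Target = 77 + 0.7 * 105
Target = 77 + 73.5 = 150.5 bpm

150.5 bpm


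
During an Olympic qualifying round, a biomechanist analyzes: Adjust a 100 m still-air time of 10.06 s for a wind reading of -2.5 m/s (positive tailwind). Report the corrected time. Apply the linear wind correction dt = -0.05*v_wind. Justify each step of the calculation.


dt = -0.05 * v_wind = -0.05 * -2.5 = 0.125 s
t_corrected = t_still + dt = 10.06 + (0.125)
t_corrected = 10.185 s

10.185 s


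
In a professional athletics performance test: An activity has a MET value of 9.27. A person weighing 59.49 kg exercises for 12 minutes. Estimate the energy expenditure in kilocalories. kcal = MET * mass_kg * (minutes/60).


kcal = MET * mass * time_hr
Convert time: 12 min = 0.2 hr
kcal = 9.27 * 59.49 * 0.2
kcal = 110.2945 kcal

110.2945 kcal


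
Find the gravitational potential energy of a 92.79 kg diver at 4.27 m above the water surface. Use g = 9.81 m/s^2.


PE = m * g * h
PE = 92.79 * 9.81 * 4.27
PE = 910.2699 * 4.27 = 3886.8525 J

3886.8525 J


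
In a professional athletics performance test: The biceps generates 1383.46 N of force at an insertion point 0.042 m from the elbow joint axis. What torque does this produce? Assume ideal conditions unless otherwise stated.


tau = F * d
tau = 1383.46 * 0.042
tau = 58.1053 N*m

58.1053 N*m


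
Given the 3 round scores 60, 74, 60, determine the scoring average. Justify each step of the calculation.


Average = sum / n
Sum = 194
Average = 194 / 3 = 64.6667

64.6667


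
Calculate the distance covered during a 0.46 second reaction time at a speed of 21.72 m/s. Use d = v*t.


d = v * t
d = 21.72 * 0.46
d = 9.9912 m

9.9912 m


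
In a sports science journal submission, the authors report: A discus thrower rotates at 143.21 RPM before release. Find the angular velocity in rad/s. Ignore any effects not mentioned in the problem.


omega = RPM * 2 * pi / 60
omega = 143.21 * 2 * 3.14159 / 60
omega = 899.815 / 60 = 14.9969 rad/s

14.9969 rad/s


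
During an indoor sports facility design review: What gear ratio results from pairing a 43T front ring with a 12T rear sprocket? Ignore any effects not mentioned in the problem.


GR = front_teeth / rear_teeth
GR = 43 / 12
GR = 3.5833

3.5833


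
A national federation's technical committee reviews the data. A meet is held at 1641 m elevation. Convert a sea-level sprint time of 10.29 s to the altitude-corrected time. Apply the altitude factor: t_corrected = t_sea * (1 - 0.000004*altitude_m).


Correction factor = 1 - 0.000004 * 1641 = 0.993436
t_corrected = t_sea * factor = 10.29 * 0.993436
t_corrected = 10.2225 s

10.2225 s


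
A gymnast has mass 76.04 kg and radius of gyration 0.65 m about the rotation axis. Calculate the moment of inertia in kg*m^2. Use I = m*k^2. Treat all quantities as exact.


I = m * k^2
I = 76.04 * 0.65^2
I = 76.04 * 0.4225 = 32.1269 kg*m^2

32.1269 kg*m^2


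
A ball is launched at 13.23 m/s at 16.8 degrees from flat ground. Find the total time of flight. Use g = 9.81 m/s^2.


T = 2*v*sin(theta)/g
sin(theta) = sin(16.8 deg) = 0.289
T = 2*13.23*0.289 / 9.81
T = 7.6478 / 9.81 = 0.7796 s

0.7796 s


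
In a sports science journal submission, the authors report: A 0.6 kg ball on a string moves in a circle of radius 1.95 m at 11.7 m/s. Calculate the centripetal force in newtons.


Fc = m * v^2 / r
v^2 = 11.7^2 = 136.89
Fc = 0.6 * 136.89 / 1.95
Fc = 82.134 / 1.95 = 42.12 N

42.12 N


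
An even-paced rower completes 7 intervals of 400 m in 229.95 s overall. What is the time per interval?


Split time = total_time / n_laps = 229.95 / 7
Split time = 32.85 s per lap

32.85 s


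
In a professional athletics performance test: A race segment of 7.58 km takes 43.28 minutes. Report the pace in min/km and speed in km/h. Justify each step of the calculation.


Pace = time / distance = 43.28 min / 7.58 km = 5.7098 min/km
Speed = distance / time_in_hours = 7.58 / 0.7213 hr
Speed = 10.5083 km/h

5.7098 min/km, 10.5083 km/h


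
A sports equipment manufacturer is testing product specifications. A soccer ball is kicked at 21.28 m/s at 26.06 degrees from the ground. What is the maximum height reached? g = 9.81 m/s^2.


H = (v*sin(theta))^2 / (2*g)
vy = v*sin(theta) = 21.28 * sin(26.06 deg) = 9.3486 m/s
H = vy^2 / (2*g) = 87.3956 / (2*9.81)
H = 87.3956 / 19.62 = 4.4544 m

4.4544 m


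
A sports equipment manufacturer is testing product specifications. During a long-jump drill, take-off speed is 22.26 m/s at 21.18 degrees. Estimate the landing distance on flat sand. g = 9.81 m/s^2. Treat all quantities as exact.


R = v^2 * sin(2*theta) / g
Convert angle to radians: theta = 21.18 deg = 0.3697 rad
sin(2*theta) = sin(0.7393) = 0.6738
R = 22.26^2 * 0.6738 / 9.81
R = 495.5076 * 0.6738 / 9.81 = 34.0333 m

34.0333 m


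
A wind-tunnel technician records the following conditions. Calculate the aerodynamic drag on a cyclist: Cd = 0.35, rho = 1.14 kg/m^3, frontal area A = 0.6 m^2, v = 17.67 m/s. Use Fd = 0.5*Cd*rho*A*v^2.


Fd = 0.5 * Cd * rho * A * v^2
Fd = 0.5 * 0.35 * 1.14 * 0.6 * 17.67^2
v^2 = 312.2289
Fd = 0.5 * 0.35 * 1.14 * 0.6 * 312.2289 = 37.3738 N

37.3738 N


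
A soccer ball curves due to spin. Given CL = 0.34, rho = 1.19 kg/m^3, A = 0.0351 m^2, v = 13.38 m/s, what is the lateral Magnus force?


FM = 0.5 * CL * rho * A * v^2
FM = 0.5 * 0.34 * 1.19 * 0.0351 * 13.38^2
v^2 = 179.0244
FM = 0.5 * 0.34 * 1.19 * 0.0351 * 179.0244 = 1.2712 N

1.2712 N


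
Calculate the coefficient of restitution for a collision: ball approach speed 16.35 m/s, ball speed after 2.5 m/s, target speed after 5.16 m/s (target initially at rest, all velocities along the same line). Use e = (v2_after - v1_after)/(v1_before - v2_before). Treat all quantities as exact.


e = (v2_after - v1_after) / (v1_before - v2_before)
Numerator = 5.16 - 2.5 = 2.66
Denominator = 16.35 - 0 = 16.35
e = 2.66 / 16.35 = 0.1627

0.1627


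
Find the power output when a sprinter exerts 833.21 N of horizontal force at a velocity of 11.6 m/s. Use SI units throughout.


P = F * v
P = 833.21 * 11.6
P = 9665.236 W

9665.236 W


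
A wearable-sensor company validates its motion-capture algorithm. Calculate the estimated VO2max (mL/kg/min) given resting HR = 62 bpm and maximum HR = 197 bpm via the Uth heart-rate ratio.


VO2max = 15.3 * HRmax / HRrest
VO2max = 15.3 * 197 / 62
VO2max = 3014.1 / 62 = 48.6145 mL/kg/min

48.6145 mL/kg/min


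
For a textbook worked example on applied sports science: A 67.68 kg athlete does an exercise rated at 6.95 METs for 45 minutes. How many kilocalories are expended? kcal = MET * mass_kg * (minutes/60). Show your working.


kcal = MET * mass * time_hr
Convert time: 45 min = 0.75 hr
kcal = 6.95 * 67.68 * 0.75
kcal = 352.782 kcal

352.782 kcal


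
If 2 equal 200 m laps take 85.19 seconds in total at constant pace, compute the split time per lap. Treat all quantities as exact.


Split time = total_time / n_laps = 85.19 / 2
Split time = 42.595 s per lap

42.595 s


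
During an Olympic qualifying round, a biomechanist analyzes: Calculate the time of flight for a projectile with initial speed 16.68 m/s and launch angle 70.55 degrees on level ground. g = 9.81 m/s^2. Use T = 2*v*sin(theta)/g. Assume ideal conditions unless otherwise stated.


T = 2*v*sin(theta)/g
sin(theta) = sin(70.55 deg) = 0.9429
T = 2*16.68*0.9429 / 9.81
T = 31.4562 / 9.81 = 3.2065 s

3.2065 s


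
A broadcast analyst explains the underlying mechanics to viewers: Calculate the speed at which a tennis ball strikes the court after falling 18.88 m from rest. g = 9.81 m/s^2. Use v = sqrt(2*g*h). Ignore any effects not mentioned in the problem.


v = sqrt(2 * g * h)
v = sqrt(2 * 9.81 * 18.88)
v = sqrt(370.4256) = 19.2464 m/s

19.2464 m/s


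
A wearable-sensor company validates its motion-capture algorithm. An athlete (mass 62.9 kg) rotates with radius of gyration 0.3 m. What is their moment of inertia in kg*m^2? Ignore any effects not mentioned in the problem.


I = m * k^2
I = 62.9 * 0.3^2
I = 62.9 * 0.09 = 5.661 kg*m^2

5.661 kg*m^2


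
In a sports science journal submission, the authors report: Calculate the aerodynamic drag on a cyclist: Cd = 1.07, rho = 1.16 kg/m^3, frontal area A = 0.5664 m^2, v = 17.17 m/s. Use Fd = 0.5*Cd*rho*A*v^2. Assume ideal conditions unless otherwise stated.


Fd = 0.5 * Cd * rho * A * v^2
Fd = 0.5 * 1.07 * 1.16 * 0.5664 * 17.17^2
v^2 = 294.8089
Fd = 0.5 * 1.07 * 1.16 * 0.5664 * 294.8089 = 103.6276 N

103.6276 N


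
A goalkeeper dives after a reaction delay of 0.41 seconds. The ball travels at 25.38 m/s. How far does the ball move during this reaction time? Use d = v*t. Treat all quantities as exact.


d = v * t
d = 25.38 * 0.41
d = 10.4058 m

10.4058 m


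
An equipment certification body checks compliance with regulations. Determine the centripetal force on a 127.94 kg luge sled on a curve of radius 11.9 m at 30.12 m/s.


Fc = m * v^2 / r
v^2 = 30.12^2 = 907.2144
Fc = 127.94 * 907.2144 / 11.9
Fc = 116069.0103 / 11.9 = 9753.6983 N

9753.6983 N
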